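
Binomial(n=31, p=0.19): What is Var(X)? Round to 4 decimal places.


Var = n*p*(1-p) = 31 * 0.19 * 0.81 = 4.7709

4.7709


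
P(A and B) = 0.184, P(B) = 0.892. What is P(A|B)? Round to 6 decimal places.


P(A|B) = P(A and B) / P(B) = 0.184 / 0.892 = 46/223 ≈ 0.20627803

0.206278


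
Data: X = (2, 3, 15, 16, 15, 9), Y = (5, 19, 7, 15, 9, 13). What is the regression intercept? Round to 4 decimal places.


a = ybar - b*xbar, where b = sum((xi-xbar)(yi-ybar)) / sum((xi-xbar)^2)
n = 6, xbar = 60/6 = 10, ybar = 68/6 = 34/3 ≈ 11.333333
Sxy = sum((xi-xbar)(yi-ybar)) = -16
Sxx = sum((xi-xbar)^2) = 200
b = Sxy / Sxx = -0.08
a = 11.333333 - (-0.08) * 10 = 182/15 ≈ 12.133333

12.1333


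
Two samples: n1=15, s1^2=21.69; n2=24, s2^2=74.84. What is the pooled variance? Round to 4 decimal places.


sp^2 = ((n1-1)*s1^2 + (n2-1)*s2^2)/(n1+n2-2)
(n1-1)*s1^2 = 14 * 21.69 = 303.66
(n2-1)*s2^2 = 23 * 74.84 = 1721.32
numerator = 303.66 + 1721.32 = 2024.98
n1+n2-2 = 37
sp^2 = 2024.98 / 37 = 101249/1850 ≈ 54.729189

54.7292


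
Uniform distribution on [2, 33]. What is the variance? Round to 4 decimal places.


Var = (b-a)^2 / 12
(b-a)^2 = (33 - 2)^2 = 961
Var = 961/12 ≈ 80.083333

80.0833


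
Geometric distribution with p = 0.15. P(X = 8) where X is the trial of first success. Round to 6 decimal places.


P = (1-p)^(k-1) * p
(1-p)^(k-1) = 0.85^7 ≈ 0.3205771
P = 0.3205771 * 0.15 ≈ 0.04808656

0.048087


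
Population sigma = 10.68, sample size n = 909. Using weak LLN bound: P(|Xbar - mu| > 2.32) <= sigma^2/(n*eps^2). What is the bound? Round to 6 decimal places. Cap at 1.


bound = min(1, sigma^2/(n*eps^2))
sigma^2 = 10.68^2 = 114.0624
n*eps^2 = 909 * 2.32^2 = 909 * 5.3824 = 4892.6016
sigma^2/(n*eps^2) = 114.0624 / 4892.6016 ≈ 0.02331324

0.023313


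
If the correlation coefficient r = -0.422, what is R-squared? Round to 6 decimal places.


R^2 = r^2 = (-0.422)^2 = 0.178084

0.178084


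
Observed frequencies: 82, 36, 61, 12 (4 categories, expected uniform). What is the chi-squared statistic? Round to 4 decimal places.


chi2 = sum((O-E)^2/E), E = total/4
total = 191, E = 191/4 = 47.75
(82 - 47.75)^2 / 47.75 = 1173.0625 / 47.75 = 18769/764 ≈ 24.566754
(36 - 47.75)^2 / 47.75 = 138.0625 / 47.75 = 2209/764 ≈ 2.891361
(61 - 47.75)^2 / 47.75 = 175.5625 / 47.75 = 2809/764 ≈ 3.676702
(12 - 47.75)^2 / 47.75 = 1278.0625 / 47.75 = 20449/764 ≈ 26.765707
chi2 = 11059/191 ≈ 57.900524

57.9005


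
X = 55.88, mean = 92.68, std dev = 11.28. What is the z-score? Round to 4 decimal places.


z = (X - mu) / sigma
X - mu = 55.88 - 92.68 = -36.8
z = -36.8 / 11.28 = -460/141 ≈ -3.262411

-3.2624


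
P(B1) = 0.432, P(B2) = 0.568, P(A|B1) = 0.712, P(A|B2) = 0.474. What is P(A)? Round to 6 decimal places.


P(A) = P(A|B1)*P(B1) + P(A|B2)*P(B2)
P(A|B1)*P(B1) = 0.712 * 0.432 = 0.307584
P(A|B2)*P(B2) = 0.474 * 0.568 = 0.269232
P(A) = 0.307584 + 0.269232 = 0.576816

0.576816


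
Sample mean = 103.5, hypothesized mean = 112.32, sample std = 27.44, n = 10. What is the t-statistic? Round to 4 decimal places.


t = (xbar - mu0) / (s/sqrt(n))
xbar - mu0 = 103.5 - 112.32 = -8.82
sqrt(10) ≈ 3.16227766
s/sqrt(n) = 27.44 / 3.16227766 ≈ 8.67728990
t = -8.82 / 8.67728990 ≈ -1.016446

-1.0164


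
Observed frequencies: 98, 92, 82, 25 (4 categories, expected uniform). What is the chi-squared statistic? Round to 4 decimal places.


chi2 = sum((O-E)^2/E), E = total/4
total = 297, E = 297/4 = 74.25
(98 - 74.25)^2 / 74.25 = 564.0625 / 74.25 = 9025/1188 ≈ 7.596801
(92 - 74.25)^2 / 74.25 = 315.0625 / 74.25 = 5041/1188 ≈ 4.243266
(82 - 74.25)^2 / 74.25 = 60.0625 / 74.25 = 961/1188 ≈ 0.808923
(25 - 74.25)^2 / 74.25 = 2425.5625 / 74.25 = 38809/1188 ≈ 32.667508
chi2 = 13459/297 ≈ 45.316498

45.3165


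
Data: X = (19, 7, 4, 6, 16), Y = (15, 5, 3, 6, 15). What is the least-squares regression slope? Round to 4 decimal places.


b = sum((xi-xbar)(yi-ybar)) / sum((xi-xbar)^2)
n = 5, xbar = 52/5 = 10.4, ybar = 44/5 = 8.8
Sxy = sum((xi-xbar)(yi-ybar)) = 150.4
Sxx = sum((xi-xbar)^2) = 177.2
b = Sxy / Sxx = 376/443 ≈ 0.848758

0.8488


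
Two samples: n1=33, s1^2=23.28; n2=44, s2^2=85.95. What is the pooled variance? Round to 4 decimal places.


sp^2 = ((n1-1)*s1^2 + (n2-1)*s2^2)/(n1+n2-2)
(n1-1)*s1^2 = 32 * 23.28 = 744.96
(n2-1)*s2^2 = 43 * 85.95 = 3695.85
numerator = 744.96 + 3695.85 = 4440.81
n1+n2-2 = 75
sp^2 = 4440.81 / 75 = 59.2108

59.2108


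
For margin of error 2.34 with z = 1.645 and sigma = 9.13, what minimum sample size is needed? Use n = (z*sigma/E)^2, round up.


z*sigma/E = 1.645 * 9.13 / 2.34 ≈ 6.418312
(z*sigma/E)^2 ≈ 41.194728
round up: n = 42

42


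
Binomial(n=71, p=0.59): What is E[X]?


E[X] = n*p = 71 * 0.59 = 41.89

41.89


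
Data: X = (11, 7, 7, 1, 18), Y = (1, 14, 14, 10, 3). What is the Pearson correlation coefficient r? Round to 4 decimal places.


r = sum((xi-xbar)(yi-ybar)) / sqrt(sum((xi-xbar)^2) * sum((yi-ybar)^2))
n = 5, xbar = 44/5 = 8.8, ybar = 42/5 = 8.4
Sxy = sum((xi-xbar)(yi-ybar)) = -98.6
Sxx = sum((xi-xbar)^2) = 156.8
Syy = sum((yi-ybar)^2) = 149.2
sqrt(Sxx*Syy) ≈ 152.952803
r = Sxy / sqrt(Sxx*Syy) = -98.6 / 152.952803 ≈ -0.644643

-0.6446


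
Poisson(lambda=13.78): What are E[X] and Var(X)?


E[X] = Var(X) = lambda = 13.78

13.78, 13.78


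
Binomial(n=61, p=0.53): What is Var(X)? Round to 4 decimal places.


Var = n*p*(1-p) = 61 * 0.53 * 0.47 = 15.1951

15.1951


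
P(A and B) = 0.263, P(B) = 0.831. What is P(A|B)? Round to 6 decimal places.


P(A|B) = P(A and B) / P(B) = 0.263 / 0.831 = 263/831 ≈ 0.31648616

0.316486


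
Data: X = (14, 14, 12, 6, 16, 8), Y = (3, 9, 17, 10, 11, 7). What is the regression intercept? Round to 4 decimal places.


a = ybar - b*xbar, where b = sum((xi-xbar)(yi-ybar)) / sum((xi-xbar)^2)
n = 6, xbar = 70/6 = 35/3 ≈ 11.666667, ybar = 57/6 = 9.5
Sxy = sum((xi-xbar)(yi-ybar)) = -1
Sxx = sum((xi-xbar)^2) = 226/3 ≈ 75.333333
b = Sxy / Sxx = -3/226 ≈ -0.013274
a = 9.5 - (-0.013274) * 11.666667 = 1091/113 ≈ 9.654867

9.6549


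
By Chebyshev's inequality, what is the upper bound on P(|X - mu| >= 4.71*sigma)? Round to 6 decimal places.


P <= 1/k^2
k^2 = 4.71^2 = 22.1841
1/k^2 = 1 / 22.1841 ≈ 0.04507733

0.045077


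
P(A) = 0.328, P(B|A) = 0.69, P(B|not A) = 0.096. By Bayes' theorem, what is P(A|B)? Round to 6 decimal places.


P(A|B) = P(B|A)*P(A) / P(B), P(B) = P(B|A)*P(A) + P(B|not A)*P(not A)
P(B|A)*P(A) = 0.69 * 0.328 = 0.22632
P(B|not A)*P(not A) = 0.096 * 0.672 = 0.064512
P(B) = 0.22632 + 0.064512 = 0.290832
P(A|B) = 0.22632 / 0.290832 = 4715/6059 ≈ 0.77818122

0.778181


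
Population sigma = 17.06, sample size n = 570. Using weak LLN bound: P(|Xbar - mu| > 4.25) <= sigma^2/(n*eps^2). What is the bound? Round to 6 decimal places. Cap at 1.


bound = min(1, sigma^2/(n*eps^2))
sigma^2 = 17.06^2 = 291.0436
n*eps^2 = 570 * 4.25^2 = 570 * 18.0625 = 10295.625
sigma^2/(n*eps^2) = 291.0436 / 10295.625 ≈ 0.02826867

0.028269


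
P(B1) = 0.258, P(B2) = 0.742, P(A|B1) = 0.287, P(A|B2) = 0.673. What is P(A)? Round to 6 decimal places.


P(A) = P(A|B1)*P(B1) + P(A|B2)*P(B2)
P(A|B1)*P(B1) = 0.287 * 0.258 = 0.074046
P(A|B2)*P(B2) = 0.673 * 0.742 = 0.499366
P(A) = 0.074046 + 0.499366 = 0.573412

0.573412


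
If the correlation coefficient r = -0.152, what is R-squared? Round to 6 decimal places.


R^2 = r^2 = (-0.152)^2 = 0.023104

0.023104


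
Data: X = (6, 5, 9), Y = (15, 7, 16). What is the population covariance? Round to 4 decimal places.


Cov = (1/n)*sum((xi-xbar)(yi-ybar))
n = 3, xbar = 20/3 ≈ 6.666667, ybar = 38/3 ≈ 12.666667
sum((xi-xbar)(yi-ybar)) = 47/3 ≈ 15.666667
Cov = 15.666667 / 3 = 47/9 ≈ 5.222222

5.2222


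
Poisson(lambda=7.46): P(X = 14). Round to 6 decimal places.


P = e^(-lam) * lam^k / k!
e^(-7.46) ≈ 0.0005756562
lam^k = 7.46^14 ≈ 1653269236532.360660
k! = 14! = 87178291200
P = 0.0005756562 * 1653269236532.360660 / 87178291200 ≈ 0.010917

0.010917


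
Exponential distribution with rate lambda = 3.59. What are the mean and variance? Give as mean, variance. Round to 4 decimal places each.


mean = 1/lam, var = 1/lam^2
mean = 1 / 3.59 = 100/359 ≈ 0.278552
lam^2 = 3.59^2 = 12.8881
var = 1 / 12.8881 ≈ 0.077591

0.2786, 0.0776


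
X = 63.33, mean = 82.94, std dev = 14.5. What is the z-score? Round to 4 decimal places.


z = (X - mu) / sigma
X - mu = 63.33 - 82.94 = -19.61
z = -19.61 / 14.5 = -1961/1450 ≈ -1.352414

-1.3524


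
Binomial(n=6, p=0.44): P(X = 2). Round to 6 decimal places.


P = C(n,k) * p^k * (1-p)^(n-k)
C(6,2) = 15
p^k = 0.44^2 = 0.1936
(1-p)^(n-k) = 0.56^4 = 0.09834496
P = 15 * 0.1936 * 0.09834496 ≈ 0.285594

0.285594


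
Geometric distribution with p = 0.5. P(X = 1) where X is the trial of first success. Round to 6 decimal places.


P = (1-p)^(k-1) * p
(1-p)^(k-1) = 0.5^0 = 1
P = 1 * 0.5 = 0.5

0.500000


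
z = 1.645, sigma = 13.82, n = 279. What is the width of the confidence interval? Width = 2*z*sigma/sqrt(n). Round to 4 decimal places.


width = 2*z*sigma/sqrt(n)
2*z*sigma = 2 * 1.645 * 13.82 = 45.4678
sqrt(279) ≈ 16.703293
width = 45.4678 / 16.703293 ≈ 2.722086

2.7221


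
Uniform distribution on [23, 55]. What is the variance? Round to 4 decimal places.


Var = (b-a)^2 / 12
(b-a)^2 = (55 - 23)^2 = 1024
Var = 1024/12 ≈ 85.333333

85.3333


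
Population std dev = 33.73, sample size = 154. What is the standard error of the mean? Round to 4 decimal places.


SE = sigma / sqrt(n)
sqrt(154) ≈ 12.409674
SE = 33.73 / 12.409674 ≈ 2.718041

2.7180


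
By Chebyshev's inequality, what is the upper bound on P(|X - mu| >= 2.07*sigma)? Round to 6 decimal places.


P <= 1/k^2
k^2 = 2.07^2 = 4.2849
1/k^2 = 1 / 4.2849 ≈ 0.23337768

0.233378


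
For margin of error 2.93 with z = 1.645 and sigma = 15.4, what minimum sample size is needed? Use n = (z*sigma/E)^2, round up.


z*sigma/E = 1.645 * 15.4 / 2.93 = 25333/2930 ≈ 8.646075
(z*sigma/E)^2 ≈ 74.754614
round up: n = 75

75


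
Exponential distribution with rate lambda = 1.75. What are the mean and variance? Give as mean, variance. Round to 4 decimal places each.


mean = 1/lam, var = 1/lam^2
mean = 1 / 1.75 = 4/7 ≈ 0.571429
lam^2 = 1.75^2 = 3.0625
var = 1 / 3.0625 = 16/49 ≈ 0.326531

0.5714, 0.3265


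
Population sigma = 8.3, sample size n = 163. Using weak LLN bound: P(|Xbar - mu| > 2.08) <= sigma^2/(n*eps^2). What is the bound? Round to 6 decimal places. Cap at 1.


bound = min(1, sigma^2/(n*eps^2))
sigma^2 = 8.3^2 = 68.89
n*eps^2 = 163 * 2.08^2 = 163 * 4.3264 = 705.2032
sigma^2/(n*eps^2) = 68.89 / 705.2032 ≈ 0.09768816

0.097688


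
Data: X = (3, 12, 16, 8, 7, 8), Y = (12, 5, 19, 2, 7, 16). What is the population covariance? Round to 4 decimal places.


Cov = (1/n)*sum((xi-xbar)(yi-ybar))
n = 6, xbar = 54/6 = 9, ybar = 61/6 ≈ 10.166667
sum((xi-xbar)(yi-ybar)) = 44
Cov = 44 / 6 = 22/3 ≈ 7.333333

7.3333


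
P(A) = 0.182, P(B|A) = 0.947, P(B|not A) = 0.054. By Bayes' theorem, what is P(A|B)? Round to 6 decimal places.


P(A|B) = P(B|A)*P(A) / P(B), P(B) = P(B|A)*P(A) + P(B|not A)*P(not A)
P(B|A)*P(A) = 0.947 * 0.182 = 0.172354
P(B|not A)*P(not A) = 0.054 * 0.818 = 0.044172
P(B) = 0.172354 + 0.044172 = 0.216526
P(A|B) = 0.172354 / 0.216526 ≈ 0.79599679

0.795997


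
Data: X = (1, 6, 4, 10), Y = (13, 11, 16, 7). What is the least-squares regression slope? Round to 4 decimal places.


b = sum((xi-xbar)(yi-ybar)) / sum((xi-xbar)^2)
n = 4, xbar = 21/4 = 5.25, ybar = 47/4 = 11.75
Sxy = sum((xi-xbar)(yi-ybar)) = -33.75
Sxx = sum((xi-xbar)^2) = 42.75
b = Sxy / Sxx = -15/19 ≈ -0.789474

-0.7895


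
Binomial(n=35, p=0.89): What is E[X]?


E[X] = n*p = 35 * 0.89 = 31.15

31.15


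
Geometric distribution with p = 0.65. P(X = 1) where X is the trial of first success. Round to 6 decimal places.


P = (1-p)^(k-1) * p
(1-p)^(k-1) = 0.35^0 = 1
P = 1 * 0.65 = 0.65

0.650000


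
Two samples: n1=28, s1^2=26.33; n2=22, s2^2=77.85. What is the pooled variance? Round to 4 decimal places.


sp^2 = ((n1-1)*s1^2 + (n2-1)*s2^2)/(n1+n2-2)
(n1-1)*s1^2 = 27 * 26.33 = 710.91
(n2-1)*s2^2 = 21 * 77.85 = 1634.85
numerator = 710.91 + 1634.85 = 2345.76
n1+n2-2 = 48
sp^2 = 2345.76 / 48 = 48.87

48.8700


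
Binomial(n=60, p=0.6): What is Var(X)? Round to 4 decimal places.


Var = n*p*(1-p) = 60 * 0.6 * 0.4 = 14.4

14.4000


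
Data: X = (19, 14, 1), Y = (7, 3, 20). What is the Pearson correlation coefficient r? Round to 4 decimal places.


r = sum((xi-xbar)(yi-ybar)) / sqrt(sum((xi-xbar)^2) * sum((yi-ybar)^2))
n = 3, xbar = 34/3 ≈ 11.333333, ybar = 30/3 = 10
Sxy = sum((xi-xbar)(yi-ybar)) = -145
Sxx = sum((xi-xbar)^2) = 518/3 ≈ 172.666667
Syy = sum((yi-ybar)^2) = 158
sqrt(Sxx*Syy) ≈ 165.170619
r = Sxy / sqrt(Sxx*Syy) = -145 / 165.170619 ≈ -0.877880

-0.8779


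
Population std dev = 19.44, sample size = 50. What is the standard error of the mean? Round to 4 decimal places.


SE = sigma / sqrt(n)
sqrt(50) ≈ 7.071068
SE = 19.44 / 7.071068 ≈ 2.749231

2.7492


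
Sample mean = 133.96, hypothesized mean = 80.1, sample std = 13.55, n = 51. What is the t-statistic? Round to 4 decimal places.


t = (xbar - mu0) / (s/sqrt(n))
xbar - mu0 = 133.96 - 80.1 = 53.86
sqrt(51) ≈ 7.14142843
s/sqrt(n) = 13.55 / 7.14142843 ≈ 1.89737951
t = 53.86 / 1.89737951 ≈ 28.386519

28.3865


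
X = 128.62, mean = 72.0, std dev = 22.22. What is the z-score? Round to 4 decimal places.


z = (X - mu) / sigma
X - mu = 128.62 - 72.0 = 56.62
z = 56.62 / 22.22 = 2831/1111 ≈ 2.548155

2.5482


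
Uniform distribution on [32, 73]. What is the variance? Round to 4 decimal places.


Var = (b-a)^2 / 12
(b-a)^2 = (73 - 32)^2 = 1681
Var = 1681/12 ≈ 140.083333

140.0833


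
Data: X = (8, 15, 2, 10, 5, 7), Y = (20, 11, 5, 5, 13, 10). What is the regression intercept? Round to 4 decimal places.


a = ybar - b*xbar, where b = sum((xi-xbar)(yi-ybar)) / sum((xi-xbar)^2)
n = 6, xbar = 47/6 ≈ 7.833333, ybar = 64/6 = 32/3 ≈ 10.666667
Sxy = sum((xi-xbar)(yi-ybar)) = 56/3 ≈ 18.666667
Sxx = sum((xi-xbar)^2) = 593/6 ≈ 98.833333
b = Sxy / Sxx = 112/593 ≈ 0.188870
a = 10.666667 - 0.188870 * 7.833333 = 5448/593 ≈ 9.187184

9.1872


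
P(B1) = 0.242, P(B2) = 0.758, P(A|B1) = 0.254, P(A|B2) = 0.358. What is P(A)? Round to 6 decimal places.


P(A) = P(A|B1)*P(B1) + P(A|B2)*P(B2)
P(A|B1)*P(B1) = 0.254 * 0.242 = 0.061468
P(A|B2)*P(B2) = 0.358 * 0.758 = 0.271364
P(A) = 0.061468 + 0.271364 = 0.332832

0.332832


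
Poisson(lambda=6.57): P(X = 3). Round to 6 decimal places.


P = e^(-lam) * lam^k / k!
e^(-6.57) ≈ 0.001401797
lam^k = 6.57^3 = 283.593393
k! = 3! = 6
P = 0.001401797 * 283.593393 / 6 ≈ 0.066257

0.066257


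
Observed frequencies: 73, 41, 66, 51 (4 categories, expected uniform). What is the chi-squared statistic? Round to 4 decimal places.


chi2 = sum((O-E)^2/E), E = total/4
total = 231, E = 231/4 = 57.75
(73 - 57.75)^2 / 57.75 = 232.5625 / 57.75 = 3721/924 ≈ 4.027056
(41 - 57.75)^2 / 57.75 = 280.5625 / 57.75 = 4489/924 ≈ 4.858225
(66 - 57.75)^2 / 57.75 = 68.0625 / 57.75 = 33/28 ≈ 1.178571
(51 - 57.75)^2 / 57.75 = 45.5625 / 57.75 = 243/308 ≈ 0.788961
chi2 = 2507/231 ≈ 10.852814

10.8528


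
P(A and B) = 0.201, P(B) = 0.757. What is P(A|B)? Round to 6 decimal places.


P(A|B) = P(A and B) / P(B) = 0.201 / 0.757 = 201/757 ≈ 0.26552180

0.265522


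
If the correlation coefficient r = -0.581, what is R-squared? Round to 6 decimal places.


R^2 = r^2 = (-0.581)^2 = 0.337561

0.337561


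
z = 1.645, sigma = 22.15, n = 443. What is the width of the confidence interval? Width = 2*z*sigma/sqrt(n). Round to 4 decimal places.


width = 2*z*sigma/sqrt(n)
2*z*sigma = 2 * 1.645 * 22.15 = 72.8735
sqrt(443) ≈ 21.047565
width = 72.8735 / 21.047565 ≈ 3.462324

3.4623


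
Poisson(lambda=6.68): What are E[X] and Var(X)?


E[X] = Var(X) = lambda = 6.68

6.68, 6.68


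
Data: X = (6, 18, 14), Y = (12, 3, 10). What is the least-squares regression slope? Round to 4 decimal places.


b = sum((xi-xbar)(yi-ybar)) / sum((xi-xbar)^2)
n = 3, xbar = 38/3 ≈ 12.666667, ybar = 25/3 ≈ 8.333333
Sxy = sum((xi-xbar)(yi-ybar)) = -152/3 ≈ -50.666667
Sxx = sum((xi-xbar)^2) = 224/3 ≈ 74.666667
b = Sxy / Sxx = -19/28 ≈ -0.678571

-0.6786


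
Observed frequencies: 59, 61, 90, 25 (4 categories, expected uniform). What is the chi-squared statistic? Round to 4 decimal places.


chi2 = sum((O-E)^2/E), E = total/4
total = 235, E = 235/4 = 58.75
(59 - 58.75)^2 / 58.75 = 0.0625 / 58.75 = 1/940 ≈ 0.001064
(61 - 58.75)^2 / 58.75 = 5.0625 / 58.75 = 81/940 ≈ 0.086170
(90 - 58.75)^2 / 58.75 = 976.5625 / 58.75 = 3125/188 ≈ 16.622340
(25 - 58.75)^2 / 58.75 = 1139.0625 / 58.75 = 3645/188 ≈ 19.388298
chi2 = 8483/235 ≈ 36.097872

36.0979


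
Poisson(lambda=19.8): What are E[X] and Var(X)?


E[X] = Var(X) = lambda = 19.8

19.8, 19.8


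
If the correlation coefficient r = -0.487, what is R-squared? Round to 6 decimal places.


R^2 = r^2 = (-0.487)^2 = 0.237169

0.237169


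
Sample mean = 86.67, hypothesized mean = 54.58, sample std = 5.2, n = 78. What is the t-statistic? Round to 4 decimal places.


t = (xbar - mu0) / (s/sqrt(n))
xbar - mu0 = 86.67 - 54.58 = 32.09
sqrt(78) ≈ 8.83176087
s/sqrt(n) = 5.2 / 8.83176087 ≈ 0.58878406
t = 32.09 / 0.58878406 ≈ 54.502155

54.5022


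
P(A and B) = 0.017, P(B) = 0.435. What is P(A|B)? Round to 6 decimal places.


P(A|B) = P(A and B) / P(B) = 0.017 / 0.435 = 17/435 ≈ 0.03908046

0.039080


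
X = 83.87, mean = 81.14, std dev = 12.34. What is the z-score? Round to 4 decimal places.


z = (X - mu) / sigma
X - mu = 83.87 - 81.14 = 2.73
z = 2.73 / 12.34 = 273/1234 ≈ 0.221232

0.2212


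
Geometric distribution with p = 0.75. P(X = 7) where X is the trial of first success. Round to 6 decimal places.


P = (1-p)^(k-1) * p
(1-p)^(k-1) = 0.25^6 = 1/4096 ≈ 0.0002441406
P = 0.0002441406 * 0.75 ≈ 0.0001831055

0.000183


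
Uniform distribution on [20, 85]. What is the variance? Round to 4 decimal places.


Var = (b-a)^2 / 12
(b-a)^2 = (85 - 20)^2 = 4225
Var = 4225/12 ≈ 352.083333

352.0833


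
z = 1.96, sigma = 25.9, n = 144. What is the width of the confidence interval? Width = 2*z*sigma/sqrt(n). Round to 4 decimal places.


width = 2*z*sigma/sqrt(n)
2*z*sigma = 2 * 1.96 * 25.9 = 101.528
sqrt(144) = 12
width = 101.528 / 12 = 12691/1500 ≈ 8.460667

8.4607


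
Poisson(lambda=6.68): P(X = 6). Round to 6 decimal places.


P = e^(-lam) * lam^k / k!
e^(-6.68) ≈ 0.001255778
lam^k = 6.68^6 ≈ 88850.274699
k! = 6! = 720
P = 0.001255778 * 88850.274699 / 720 ≈ 0.154967

0.154967


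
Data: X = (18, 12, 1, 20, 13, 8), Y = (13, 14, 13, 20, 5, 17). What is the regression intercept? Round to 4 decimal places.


a = ybar - b*xbar, where b = sum((xi-xbar)(yi-ybar)) / sum((xi-xbar)^2)
n = 6, xbar = 72/6 = 12, ybar = 82/6 = 41/3 ≈ 13.666667
Sxy = sum((xi-xbar)(yi-ybar)) = 32
Sxx = sum((xi-xbar)^2) = 238
b = Sxy / Sxx = 16/119 ≈ 0.134454
a = 13.666667 - 0.134454 * 12 = 4303/357 ≈ 12.053221

12.0532


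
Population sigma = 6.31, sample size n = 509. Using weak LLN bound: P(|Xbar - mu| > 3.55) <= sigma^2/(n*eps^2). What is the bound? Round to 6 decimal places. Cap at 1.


bound = min(1, sigma^2/(n*eps^2))
sigma^2 = 6.31^2 = 39.8161
n*eps^2 = 509 * 3.55^2 = 509 * 12.6025 = 6414.6725
sigma^2/(n*eps^2) = 39.8161 / 6414.6725 ≈ 0.00620704

0.006207


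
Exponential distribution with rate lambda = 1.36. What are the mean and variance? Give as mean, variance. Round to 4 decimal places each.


mean = 1/lam, var = 1/lam^2
mean = 1 / 1.36 = 25/34 ≈ 0.735294
lam^2 = 1.36^2 = 1.8496
var = 1 / 1.8496 = 625/1156 ≈ 0.540657

0.7353, 0.5407


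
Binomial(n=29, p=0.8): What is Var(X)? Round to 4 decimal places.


Var = n*p*(1-p) = 29 * 0.8 * 0.2 = 4.64

4.6400


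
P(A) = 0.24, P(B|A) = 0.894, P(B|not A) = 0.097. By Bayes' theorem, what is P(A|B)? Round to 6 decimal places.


P(A|B) = P(B|A)*P(A) / P(B), P(B) = P(B|A)*P(A) + P(B|not A)*P(not A)
P(B|A)*P(A) = 0.894 * 0.24 = 0.21456
P(B|not A)*P(not A) = 0.097 * 0.76 = 0.07372
P(B) = 0.21456 + 0.07372 = 0.28828
P(A|B) = 0.21456 / 0.28828 = 5364/7207 ≈ 0.74427640

0.744276


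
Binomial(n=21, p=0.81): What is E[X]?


E[X] = n*p = 21 * 0.81 = 17.01

17.01


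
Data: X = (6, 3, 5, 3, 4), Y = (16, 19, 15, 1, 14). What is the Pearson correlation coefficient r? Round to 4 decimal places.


r = sum((xi-xbar)(yi-ybar)) / sqrt(sum((xi-xbar)^2) * sum((yi-ybar)^2))
n = 5, xbar = 21/5 = 4.2, ybar = 65/5 = 13
Sxy = sum((xi-xbar)(yi-ybar)) = 14
Sxx = sum((xi-xbar)^2) = 6.8
Syy = sum((yi-ybar)^2) = 194
sqrt(Sxx*Syy) ≈ 36.320793
r = Sxy / sqrt(Sxx*Syy) = 14 / 36.320793 ≈ 0.385454

0.3855


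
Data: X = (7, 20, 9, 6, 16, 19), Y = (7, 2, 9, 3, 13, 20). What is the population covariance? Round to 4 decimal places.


Cov = (1/n)*sum((xi-xbar)(yi-ybar))
n = 6, xbar = 77/6 ≈ 12.833333, ybar = 54/6 = 9
sum((xi-xbar)(yi-ybar)) = 83
Cov = 83 / 6 = 83/6 ≈ 13.833333

13.8333


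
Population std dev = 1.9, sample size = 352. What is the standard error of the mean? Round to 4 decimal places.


SE = sigma / sqrt(n)
sqrt(352) ≈ 18.761663
SE = 1.9 / 18.761663 ≈ 0.101270

0.1013


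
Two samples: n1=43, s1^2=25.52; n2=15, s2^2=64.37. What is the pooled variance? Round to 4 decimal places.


sp^2 = ((n1-1)*s1^2 + (n2-1)*s2^2)/(n1+n2-2)
(n1-1)*s1^2 = 42 * 25.52 = 1071.84
(n2-1)*s2^2 = 14 * 64.37 = 901.18
numerator = 1071.84 + 901.18 = 1973.02
n1+n2-2 = 56
sp^2 = 1973.02 / 56 = 35.2325

35.2325


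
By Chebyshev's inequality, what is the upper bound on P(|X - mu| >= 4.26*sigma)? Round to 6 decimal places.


P <= 1/k^2
k^2 = 4.26^2 = 18.1476
1/k^2 = 1 / 18.1476 ≈ 0.05510371

0.055104


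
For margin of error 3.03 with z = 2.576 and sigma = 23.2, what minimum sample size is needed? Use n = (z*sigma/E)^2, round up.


z*sigma/E = 2.576 * 23.2 / 3.03 = 149408/7575 ≈ 19.723828
(z*sigma/E)^2 ≈ 389.029406
round up: n = 390

390


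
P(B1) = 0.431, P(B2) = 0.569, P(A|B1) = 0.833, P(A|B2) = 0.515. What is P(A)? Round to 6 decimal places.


P(A) = P(A|B1)*P(B1) + P(A|B2)*P(B2)
P(A|B1)*P(B1) = 0.833 * 0.431 = 0.359023
P(A|B2)*P(B2) = 0.515 * 0.569 = 0.293035
P(A) = 0.359023 + 0.293035 = 0.652058

0.652058


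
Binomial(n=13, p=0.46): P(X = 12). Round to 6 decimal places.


P = C(n,k) * p^k * (1-p)^(n-k)
C(13,12) = 13
p^k = 0.46^12 ≈ 0.00008976230
(1-p)^(n-k) = 0.54^1 = 0.54
P = 13 * 0.00008976230 * 0.54 ≈ 0.000630

0.000630


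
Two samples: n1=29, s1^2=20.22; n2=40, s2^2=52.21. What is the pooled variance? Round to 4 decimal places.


sp^2 = ((n1-1)*s1^2 + (n2-1)*s2^2)/(n1+n2-2)
(n1-1)*s1^2 = 28 * 20.22 = 566.16
(n2-1)*s2^2 = 39 * 52.21 = 2036.19
numerator = 566.16 + 2036.19 = 2602.35
n1+n2-2 = 67
sp^2 = 2602.35 / 67 = 52047/1340 ≈ 38.841045

38.8410


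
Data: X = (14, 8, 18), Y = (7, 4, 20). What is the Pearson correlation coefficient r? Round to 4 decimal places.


r = sum((xi-xbar)(yi-ybar)) / sqrt(sum((xi-xbar)^2) * sum((yi-ybar)^2))
n = 3, xbar = 40/3 ≈ 13.333333, ybar = 31/3 ≈ 10.333333
Sxy = sum((xi-xbar)(yi-ybar)) = 230/3 ≈ 76.666667
Sxx = sum((xi-xbar)^2) = 152/3 ≈ 50.666667
Syy = sum((yi-ybar)^2) = 434/3 ≈ 144.666667
sqrt(Sxx*Syy) ≈ 85.614121
r = Sxy / sqrt(Sxx*Syy) = 76.666667 / 85.614121 ≈ 0.895491

0.8955


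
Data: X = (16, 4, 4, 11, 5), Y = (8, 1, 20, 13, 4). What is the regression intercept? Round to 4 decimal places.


a = ybar - b*xbar, where b = sum((xi-xbar)(yi-ybar)) / sum((xi-xbar)^2)
n = 5, xbar = 40/5 = 8, ybar = 46/5 = 9.2
Sxy = sum((xi-xbar)(yi-ybar)) = 7
Sxx = sum((xi-xbar)^2) = 114
b = Sxy / Sxx = 7/114 ≈ 0.061404
a = 9.2 - 0.061404 * 8 = 2482/285 ≈ 8.708772

8.7088


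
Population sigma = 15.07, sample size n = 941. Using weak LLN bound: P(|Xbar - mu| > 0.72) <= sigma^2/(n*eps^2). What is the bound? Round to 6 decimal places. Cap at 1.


bound = min(1, sigma^2/(n*eps^2))
sigma^2 = 15.07^2 = 227.1049
n*eps^2 = 941 * 0.72^2 = 941 * 0.5184 = 487.8144
sigma^2/(n*eps^2) = 227.1049 / 487.8144 ≈ 0.46555596

0.465556


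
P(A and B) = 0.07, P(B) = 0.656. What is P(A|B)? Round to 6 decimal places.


P(A|B) = P(A and B) / P(B) = 0.07 / 0.656 = 35/328 ≈ 0.10670732

0.106707


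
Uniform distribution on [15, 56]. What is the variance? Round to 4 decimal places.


Var = (b-a)^2 / 12
(b-a)^2 = (56 - 15)^2 = 1681
Var = 1681/12 ≈ 140.083333

140.0833


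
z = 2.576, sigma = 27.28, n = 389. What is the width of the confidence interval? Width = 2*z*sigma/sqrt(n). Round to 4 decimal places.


width = 2*z*sigma/sqrt(n)
2*z*sigma = 2 * 2.576 * 27.28 = 140.54656
sqrt(389) ≈ 19.723083
width = 140.54656 / 19.723083 ≈ 7.125993

7.1260


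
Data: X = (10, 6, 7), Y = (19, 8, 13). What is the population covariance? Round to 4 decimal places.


Cov = (1/n)*sum((xi-xbar)(yi-ybar))
n = 3, xbar = 23/3 ≈ 7.666667, ybar = 40/3 ≈ 13.333333
sum((xi-xbar)(yi-ybar)) = 67/3 ≈ 22.333333
Cov = 22.333333 / 3 = 67/9 ≈ 7.444444

7.4444


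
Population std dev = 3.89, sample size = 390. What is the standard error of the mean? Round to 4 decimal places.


SE = sigma / sqrt(n)
sqrt(390) ≈ 19.748418
SE = 3.89 / 19.748418 ≈ 0.196978

0.1970


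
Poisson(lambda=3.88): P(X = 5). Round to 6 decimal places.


P = e^(-lam) * lam^k / k!
e^(-3.88) ≈ 0.02065083
lam^k = 3.88^5 ≈ 879.343642
k! = 5! = 120
P = 0.02065083 * 879.343642 / 120 ≈ 0.151326

0.151326


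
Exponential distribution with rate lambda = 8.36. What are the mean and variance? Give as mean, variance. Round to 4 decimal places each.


mean = 1/lam, var = 1/lam^2
mean = 1 / 8.36 = 25/209 ≈ 0.119617
lam^2 = 8.36^2 = 69.8896
var = 1 / 69.8896 ≈ 0.014308

0.1196, 0.0143


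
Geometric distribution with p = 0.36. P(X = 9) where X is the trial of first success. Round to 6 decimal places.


P = (1-p)^(k-1) * p
(1-p)^(k-1) = 0.64^8 ≈ 0.02814750
P = 0.02814750 * 0.36 ≈ 0.01013310

0.010133


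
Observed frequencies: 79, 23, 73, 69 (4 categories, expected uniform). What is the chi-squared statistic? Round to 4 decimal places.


chi2 = sum((O-E)^2/E), E = total/4
total = 244, E = 244/4 = 61
(79 - 61)^2 / 61 = 324 / 61 = 324/61 ≈ 5.311475
(23 - 61)^2 / 61 = 1444 / 61 = 1444/61 ≈ 23.672131
(73 - 61)^2 / 61 = 144 / 61 = 144/61 ≈ 2.360656
(69 - 61)^2 / 61 = 64 / 61 = 64/61 ≈ 1.049180
chi2 = 1976/61 ≈ 32.393443

32.3934


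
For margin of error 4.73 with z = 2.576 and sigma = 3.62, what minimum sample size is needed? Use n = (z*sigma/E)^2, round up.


z*sigma/E = 2.576 * 3.62 / 4.73 ≈ 1.971484
(z*sigma/E)^2 ≈ 3.886750
round up: n = 4

4


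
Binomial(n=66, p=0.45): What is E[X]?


E[X] = n*p = 66 * 0.45 = 29.7

29.7


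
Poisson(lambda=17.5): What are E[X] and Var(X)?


E[X] = Var(X) = lambda = 17.5

17.5, 17.5


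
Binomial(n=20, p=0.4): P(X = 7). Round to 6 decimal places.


P = C(n,k) * p^k * (1-p)^(n-k)
C(20,7) = 77520
p^k = 0.4^7 = 0.0016384
(1-p)^(n-k) = 0.6^13 ≈ 0.001306069
P = 77520 * 0.0016384 * 0.001306069 ≈ 0.165882

0.165882


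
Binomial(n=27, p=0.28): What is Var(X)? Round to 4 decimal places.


Var = n*p*(1-p) = 27 * 0.28 * 0.72 = 5.4432

5.4432


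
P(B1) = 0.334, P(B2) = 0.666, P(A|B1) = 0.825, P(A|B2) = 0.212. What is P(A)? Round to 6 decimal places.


P(A) = P(A|B1)*P(B1) + P(A|B2)*P(B2)
P(A|B1)*P(B1) = 0.825 * 0.334 = 0.27555
P(A|B2)*P(B2) = 0.212 * 0.666 = 0.141192
P(A) = 0.27555 + 0.141192 = 0.416742

0.416742


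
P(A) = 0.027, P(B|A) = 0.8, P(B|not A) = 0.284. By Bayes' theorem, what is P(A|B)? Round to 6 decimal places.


P(A|B) = P(B|A)*P(A) / P(B), P(B) = P(B|A)*P(A) + P(B|not A)*P(not A)
P(B|A)*P(A) = 0.8 * 0.027 = 0.0216
P(B|not A)*P(not A) = 0.284 * 0.973 = 0.276332
P(B) = 0.0216 + 0.276332 = 0.297932
P(A|B) = 0.0216 / 0.297932 ≈ 0.07249977

0.072500


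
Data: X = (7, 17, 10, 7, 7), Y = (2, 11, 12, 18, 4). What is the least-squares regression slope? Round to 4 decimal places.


b = sum((xi-xbar)(yi-ybar)) / sum((xi-xbar)^2)
n = 5, xbar = 48/5 = 9.6, ybar = 47/5 = 9.4
Sxy = sum((xi-xbar)(yi-ybar)) = 23.8
Sxx = sum((xi-xbar)^2) = 75.2
b = Sxy / Sxx = 119/376 ≈ 0.316489

0.3165


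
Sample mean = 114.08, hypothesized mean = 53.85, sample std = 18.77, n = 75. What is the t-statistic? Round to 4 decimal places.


t = (xbar - mu0) / (s/sqrt(n))
xbar - mu0 = 114.08 - 53.85 = 60.23
sqrt(75) ≈ 8.66025404
s/sqrt(n) = 18.77 / 8.66025404 ≈ 2.16737291
t = 60.23 / 2.16737291 ≈ 27.789403

27.7894


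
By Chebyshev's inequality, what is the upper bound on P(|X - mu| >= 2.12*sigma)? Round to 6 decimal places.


P <= 1/k^2
k^2 = 2.12^2 = 4.4944
1/k^2 = 1 / 4.4944 = 625/2809 ≈ 0.22249911

0.222499


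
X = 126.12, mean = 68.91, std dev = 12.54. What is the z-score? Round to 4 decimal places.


z = (X - mu) / sigma
X - mu = 126.12 - 68.91 = 57.21
z = 57.21 / 12.54 = 1907/418 ≈ 4.562201

4.5622


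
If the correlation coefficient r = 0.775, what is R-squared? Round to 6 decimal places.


R^2 = r^2 = (0.775)^2 = 0.600625

0.600625


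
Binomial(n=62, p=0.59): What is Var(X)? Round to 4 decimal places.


Var = n*p*(1-p) = 62 * 0.59 * 0.41 = 14.9978

14.9978


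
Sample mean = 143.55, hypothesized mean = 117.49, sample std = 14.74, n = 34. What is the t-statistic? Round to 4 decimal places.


t = (xbar - mu0) / (s/sqrt(n))
xbar - mu0 = 143.55 - 117.49 = 26.06
sqrt(34) ≈ 5.83095189
s/sqrt(n) = 14.74 / 5.83095189 ≈ 2.52788915
t = 26.06 / 2.52788915 ≈ 10.308996

10.3090


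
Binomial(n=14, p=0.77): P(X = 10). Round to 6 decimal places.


P = C(n,k) * p^k * (1-p)^(n-k)
C(14,10) = 1001
p^k = 0.77^10 ≈ 0.07326680
(1-p)^(n-k) = 0.23^4 = 0.00279841
P = 1001 * 0.07326680 * 0.00279841 ≈ 0.205236

0.205236


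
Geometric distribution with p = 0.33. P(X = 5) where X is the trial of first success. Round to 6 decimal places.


P = (1-p)^(k-1) * p
(1-p)^(k-1) = 0.67^4 ≈ 0.2015112
P = 0.2015112 * 0.33 ≈ 0.06649870

0.066499


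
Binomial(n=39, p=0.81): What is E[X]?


E[X] = n*p = 39 * 0.81 = 31.59

31.59


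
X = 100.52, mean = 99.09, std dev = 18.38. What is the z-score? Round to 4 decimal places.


z = (X - mu) / sigma
X - mu = 100.52 - 99.09 = 1.43
z = 1.43 / 18.38 = 143/1838 ≈ 0.077802

0.0778


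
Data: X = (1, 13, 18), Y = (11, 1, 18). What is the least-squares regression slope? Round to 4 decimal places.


b = sum((xi-xbar)(yi-ybar)) / sum((xi-xbar)^2)
n = 3, xbar = 32/3 ≈ 10.666667, ybar = 30/3 = 10
Sxy = sum((xi-xbar)(yi-ybar)) = 28
Sxx = sum((xi-xbar)^2) = 458/3 ≈ 152.666667
b = Sxy / Sxx = 42/229 ≈ 0.183406

0.1834


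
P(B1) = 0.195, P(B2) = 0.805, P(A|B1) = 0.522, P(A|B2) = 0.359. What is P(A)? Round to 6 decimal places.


P(A) = P(A|B1)*P(B1) + P(A|B2)*P(B2)
P(A|B1)*P(B1) = 0.522 * 0.195 = 0.10179
P(A|B2)*P(B2) = 0.359 * 0.805 = 0.288995
P(A) = 0.10179 + 0.288995 = 0.390785

0.390785


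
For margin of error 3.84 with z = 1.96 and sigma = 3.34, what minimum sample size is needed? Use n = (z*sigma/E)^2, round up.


z*sigma/E = 1.96 * 3.34 / 3.84 = 8183/4800 ≈ 1.704792
(z*sigma/E)^2 ≈ 2.906315
round up: n = 3

3


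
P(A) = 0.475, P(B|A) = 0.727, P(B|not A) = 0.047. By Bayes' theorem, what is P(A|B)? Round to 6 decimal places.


P(A|B) = P(B|A)*P(A) / P(B), P(B) = P(B|A)*P(A) + P(B|not A)*P(not A)
P(B|A)*P(A) = 0.727 * 0.475 = 0.345325
P(B|not A)*P(not A) = 0.047 * 0.525 = 0.024675
P(B) = 0.345325 + 0.024675 = 0.37
P(A|B) = 0.345325 / 0.37 ≈ 0.93331081

0.933311


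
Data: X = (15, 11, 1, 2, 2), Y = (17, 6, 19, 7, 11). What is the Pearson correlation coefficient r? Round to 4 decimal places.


r = sum((xi-xbar)(yi-ybar)) / sqrt(sum((xi-xbar)^2) * sum((yi-ybar)^2))
n = 5, xbar = 31/5 = 6.2, ybar = 60/5 = 12
Sxy = sum((xi-xbar)(yi-ybar)) = 4
Sxx = sum((xi-xbar)^2) = 162.8
Syy = sum((yi-ybar)^2) = 136
sqrt(Sxx*Syy) ≈ 148.797849
r = Sxy / sqrt(Sxx*Syy) = 4 / 148.797849 ≈ 0.026882

0.0269


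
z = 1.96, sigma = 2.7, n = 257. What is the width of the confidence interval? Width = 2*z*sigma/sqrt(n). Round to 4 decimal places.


width = 2*z*sigma/sqrt(n)
2*z*sigma = 2 * 1.96 * 2.7 = 10.584
sqrt(257) ≈ 16.031220
width = 10.584 / 16.031220 ≈ 0.660212

0.6602


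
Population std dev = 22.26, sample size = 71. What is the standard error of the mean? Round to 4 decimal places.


SE = sigma / sqrt(n)
sqrt(71) ≈ 8.426150
SE = 22.26 / 8.426150 ≈ 2.641776

2.6418


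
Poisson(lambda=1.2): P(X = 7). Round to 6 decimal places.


P = e^(-lam) * lam^k / k!
e^(-1.2) ≈ 0.3011942
lam^k = 1.2^7 ≈ 3.583181
k! = 7! = 5040
P = 0.3011942 * 3.583181 / 5040 ≈ 0.000214

0.000214


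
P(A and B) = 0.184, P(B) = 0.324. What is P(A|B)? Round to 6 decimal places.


P(A|B) = P(A and B) / P(B) = 0.184 / 0.324 = 46/81 ≈ 0.56790123

0.567901


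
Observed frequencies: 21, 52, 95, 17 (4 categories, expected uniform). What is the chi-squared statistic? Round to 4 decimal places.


chi2 = sum((O-E)^2/E), E = total/4
total = 185, E = 185/4 = 46.25
(21 - 46.25)^2 / 46.25 = 637.5625 / 46.25 = 10201/740 ≈ 13.785135
(52 - 46.25)^2 / 46.25 = 33.0625 / 46.25 = 529/740 ≈ 0.714865
(95 - 46.25)^2 / 46.25 = 2376.5625 / 46.25 = 7605/148 ≈ 51.385135
(17 - 46.25)^2 / 46.25 = 855.5625 / 46.25 = 13689/740 ≈ 18.498649
chi2 = 15611/185 ≈ 84.383784

84.3838


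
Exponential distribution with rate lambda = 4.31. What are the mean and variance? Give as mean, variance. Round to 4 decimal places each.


mean = 1/lam, var = 1/lam^2
mean = 1 / 4.31 = 100/431 ≈ 0.232019
lam^2 = 4.31^2 = 18.5761
var = 1 / 18.5761 ≈ 0.053833

0.2320, 0.0538


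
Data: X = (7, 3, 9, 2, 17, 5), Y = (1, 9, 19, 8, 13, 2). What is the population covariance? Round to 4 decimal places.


Cov = (1/n)*sum((xi-xbar)(yi-ybar))
n = 6, xbar = 43/6 ≈ 7.166667, ybar = 52/6 = 26/3 ≈ 8.666667
sum((xi-xbar)(yi-ybar)) = 238/3 ≈ 79.333333
Cov = 79.333333 / 6 = 119/9 ≈ 13.222222

13.2222


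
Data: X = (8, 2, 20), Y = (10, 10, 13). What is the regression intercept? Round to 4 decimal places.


a = ybar - b*xbar, where b = sum((xi-xbar)(yi-ybar)) / sum((xi-xbar)^2)
n = 3, xbar = 30/3 = 10, ybar = 33/3 = 11
Sxy = sum((xi-xbar)(yi-ybar)) = 30
Sxx = sum((xi-xbar)^2) = 168
b = Sxy / Sxx = 5/28 ≈ 0.178571
a = 11 - 0.178571 * 10 = 129/14 ≈ 9.214286

9.2143


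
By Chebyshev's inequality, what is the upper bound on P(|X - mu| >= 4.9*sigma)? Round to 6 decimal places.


P <= 1/k^2
k^2 = 4.9^2 = 24.01
1/k^2 = 1 / 24.01 = 100/2401 ≈ 0.04164931

0.041649


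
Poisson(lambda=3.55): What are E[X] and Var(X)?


E[X] = Var(X) = lambda = 3.55

3.55, 3.55


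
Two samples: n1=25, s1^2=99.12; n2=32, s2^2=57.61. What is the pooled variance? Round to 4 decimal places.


sp^2 = ((n1-1)*s1^2 + (n2-1)*s2^2)/(n1+n2-2)
(n1-1)*s1^2 = 24 * 99.12 = 2378.88
(n2-1)*s2^2 = 31 * 57.61 = 1785.91
numerator = 2378.88 + 1785.91 = 4164.79
n1+n2-2 = 55
sp^2 = 4164.79 / 55 = 416479/5500 ≈ 75.723455

75.7235


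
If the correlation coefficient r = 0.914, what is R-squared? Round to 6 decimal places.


R^2 = r^2 = (0.914)^2 = 0.835396

0.835396


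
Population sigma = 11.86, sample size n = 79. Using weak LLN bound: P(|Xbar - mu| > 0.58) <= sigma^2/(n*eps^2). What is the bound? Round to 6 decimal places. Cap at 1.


bound = min(1, sigma^2/(n*eps^2))
sigma^2 = 11.86^2 = 140.6596
n*eps^2 = 79 * 0.58^2 = 79 * 0.3364 = 26.5756
sigma^2/(n*eps^2) = 140.6596 / 26.5756 ≈ 5.29280995
this exceeds 1, so the bound is capped at 1

1.000000


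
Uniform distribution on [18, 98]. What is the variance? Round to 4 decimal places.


Var = (b-a)^2 / 12
(b-a)^2 = (98 - 18)^2 = 6400
Var = 6400/12 ≈ 533.333333

533.3333


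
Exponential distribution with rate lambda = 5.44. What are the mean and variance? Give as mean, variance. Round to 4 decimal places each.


mean = 1/lam, var = 1/lam^2
mean = 1 / 5.44 = 25/136 ≈ 0.183824
lam^2 = 5.44^2 = 29.5936
var = 1 / 29.5936 ≈ 0.033791

0.1838, 0.0338


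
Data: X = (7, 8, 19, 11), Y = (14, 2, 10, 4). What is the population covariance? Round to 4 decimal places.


Cov = (1/n)*sum((xi-xbar)(yi-ybar))
n = 4, xbar = 45/4 = 11.25, ybar = 30/4 = 7.5
sum((xi-xbar)(yi-ybar)) = 10.5
Cov = 10.5 / 4 = 2.625

2.6250


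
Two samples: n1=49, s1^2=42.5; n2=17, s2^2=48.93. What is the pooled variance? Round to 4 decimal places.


sp^2 = ((n1-1)*s1^2 + (n2-1)*s2^2)/(n1+n2-2)
(n1-1)*s1^2 = 48 * 42.5 = 2040
(n2-1)*s2^2 = 16 * 48.93 = 782.88
numerator = 2040 + 782.88 = 2822.88
n1+n2-2 = 64
sp^2 = 2822.88 / 64 = 44.1075

44.1075


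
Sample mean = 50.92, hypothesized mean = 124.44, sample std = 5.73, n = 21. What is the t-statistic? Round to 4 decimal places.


t = (xbar - mu0) / (s/sqrt(n))
xbar - mu0 = 50.92 - 124.44 = -73.52
sqrt(21) ≈ 4.58257569
s/sqrt(n) = 5.73 / 4.58257569 ≈ 1.25038851
t = -73.52 / 1.25038851 ≈ -58.797725

-58.7977


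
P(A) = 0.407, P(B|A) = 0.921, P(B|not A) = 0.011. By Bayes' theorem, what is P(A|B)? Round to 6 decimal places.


P(A|B) = P(B|A)*P(A) / P(B), P(B) = P(B|A)*P(A) + P(B|not A)*P(not A)
P(B|A)*P(A) = 0.921 * 0.407 = 0.374847
P(B|not A)*P(not A) = 0.011 * 0.593 = 0.006523
P(B) = 0.374847 + 0.006523 = 0.38137
P(A|B) = 0.374847 / 0.38137 ≈ 0.98289588

0.982896


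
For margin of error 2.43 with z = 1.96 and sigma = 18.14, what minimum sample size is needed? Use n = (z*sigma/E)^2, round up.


z*sigma/E = 1.96 * 18.14 / 2.43 = 88886/6075 ≈ 14.631440
(z*sigma/E)^2 ≈ 214.079046
round up: n = 215

215


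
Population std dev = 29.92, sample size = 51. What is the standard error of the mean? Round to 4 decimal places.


SE = sigma / sqrt(n)
sqrt(51) ≈ 7.141428
SE = 29.92 / 7.141428 ≈ 4.189638

4.1896


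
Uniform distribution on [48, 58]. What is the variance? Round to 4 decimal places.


Var = (b-a)^2 / 12
(b-a)^2 = (58 - 48)^2 = 100
Var = 100/12 ≈ 8.333333

8.3333


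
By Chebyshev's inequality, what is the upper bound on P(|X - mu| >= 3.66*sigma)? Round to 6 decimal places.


P <= 1/k^2
k^2 = 3.66^2 = 13.3956
1/k^2 = 1 / 13.3956 ≈ 0.07465138

0.074651


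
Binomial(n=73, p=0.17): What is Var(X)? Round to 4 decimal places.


Var = n*p*(1-p) = 73 * 0.17 * 0.83 = 10.3003

10.3003


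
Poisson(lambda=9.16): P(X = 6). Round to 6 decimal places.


P = e^(-lam) * lam^k / k!
e^(-9.16) ≈ 0.0001051629
lam^k = 9.16^6 ≈ 590707.985621
k! = 6! = 720
P = 0.0001051629 * 590707.985621 / 720 ≈ 0.086279

0.086279


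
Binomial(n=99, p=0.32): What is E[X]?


E[X] = n*p = 99 * 0.32 = 31.68

31.68


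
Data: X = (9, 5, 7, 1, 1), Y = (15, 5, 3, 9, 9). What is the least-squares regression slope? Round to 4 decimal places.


b = sum((xi-xbar)(yi-ybar)) / sum((xi-xbar)^2)
n = 5, xbar = 23/5 = 4.6, ybar = 41/5 = 8.2
Sxy = sum((xi-xbar)(yi-ybar)) = 10.4
Sxx = sum((xi-xbar)^2) = 51.2
b = Sxy / Sxx = 0.203125

0.2031


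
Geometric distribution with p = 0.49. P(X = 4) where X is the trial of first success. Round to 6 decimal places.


P = (1-p)^(k-1) * p
(1-p)^(k-1) = 0.51^3 = 0.132651
P = 0.132651 * 0.49 = 0.06499899

0.064999


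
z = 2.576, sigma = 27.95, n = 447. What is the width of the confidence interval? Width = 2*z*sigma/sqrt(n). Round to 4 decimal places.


width = 2*z*sigma/sqrt(n)
2*z*sigma = 2 * 2.576 * 27.95 = 143.9984
sqrt(447) ≈ 21.142375
width = 143.9984 / 21.142375 ≈ 6.810891

6.8109


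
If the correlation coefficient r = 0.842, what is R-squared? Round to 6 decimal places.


R^2 = r^2 = (0.842)^2 = 0.708964

0.708964


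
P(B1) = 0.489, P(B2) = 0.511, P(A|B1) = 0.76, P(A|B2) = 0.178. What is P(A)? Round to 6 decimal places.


P(A) = P(A|B1)*P(B1) + P(A|B2)*P(B2)
P(A|B1)*P(B1) = 0.76 * 0.489 = 0.37164
P(A|B2)*P(B2) = 0.178 * 0.511 = 0.090958
P(A) = 0.37164 + 0.090958 = 0.462598

0.462598
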